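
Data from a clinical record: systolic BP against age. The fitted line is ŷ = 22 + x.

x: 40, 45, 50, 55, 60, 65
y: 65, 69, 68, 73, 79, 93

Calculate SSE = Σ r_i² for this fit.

SSE = 90

x=40: ŷ = 22 + 40 = 62; r = 65 − 62 = 3
x=45: ŷ = 22 + 45 = 67; r = 69 − 67 = 2
x=50: ŷ = 22 + 50 = 72; r = 68 − 72 = -4
x=55: ŷ = 22 + 55 = 77; r = 73 − 77 = -4
x=60: ŷ = 22 + 60 = 82; r = 79 − 82 = -3
x=65: ŷ = 22 + 65 = 87; r = 93 − 87 = 6
SSE = 9 + 4 + 16 + 16 + 9 + 36 = 90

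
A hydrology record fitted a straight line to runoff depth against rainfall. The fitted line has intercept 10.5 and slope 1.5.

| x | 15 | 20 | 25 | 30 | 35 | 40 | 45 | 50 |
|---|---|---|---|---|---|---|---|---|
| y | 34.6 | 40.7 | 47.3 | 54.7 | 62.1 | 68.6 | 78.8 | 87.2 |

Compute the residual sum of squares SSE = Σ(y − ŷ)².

x=15: ŷ = 10.5 + 1.5·15 = 33; e = 34.6 − 33 = 1.6
x=20: ŷ = 10.5 + 1.5·20 = 40.5; e = 40.7 − 40.5 = 0.2
x=25: ŷ = 10.5 + 1.5·25 = 48; e = 47.3 − 48 = -0.7
x=30: ŷ = 10.5 + 1.5·30 = 55.5; e = 54.7 − 55.5 = -0.8
x=35: ŷ = 10.5 + 1.5·35 = 63; e = 62.1 − 63 = -0.9
x=40: ŷ = 10.5 + 1.5·40 = 70.5; e = 68.6 − 70.5 = -1.9
x=45: ŷ = 10.5 + 1.5·45 = 78; e = 78.8 − 78 = 0.8
x=50: ŷ = 10.5 + 1.5·50 = 85.5; e = 87.2 − 85.5 = 1.7
SSE = 2.56 + 0.04 + 0.49 + 0.64 + 0.81 + 3.61 + 0.64 + 2.89 = 11.68

SSE = 11.68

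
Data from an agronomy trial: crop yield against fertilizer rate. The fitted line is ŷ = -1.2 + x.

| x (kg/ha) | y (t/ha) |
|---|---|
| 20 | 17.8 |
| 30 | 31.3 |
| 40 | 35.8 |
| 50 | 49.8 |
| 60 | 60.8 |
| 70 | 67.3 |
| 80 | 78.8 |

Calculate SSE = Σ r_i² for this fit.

SSE = 23.5

x=20: ŷ = -1.2 + 20 = 18.8; r = 17.8 − 18.8 = -1
x=30: ŷ = -1.2 + 30 = 28.8; r = 31.3 − 28.8 = 2.5
x=40: ŷ = -1.2 + 40 = 38.8; r = 35.8 − 38.8 = -3
x=50: ŷ = -1.2 + 50 = 48.8; r = 49.8 − 48.8 = 1
x=60: ŷ = -1.2 + 60 = 58.8; r = 60.8 − 58.8 = 2
x=70: ŷ = -1.2 + 70 = 68.8; r = 67.3 − 68.8 = -1.5
x=80: ŷ = -1.2 + 80 = 78.8; r = 78.8 − 78.8 = 0
SSE = 1 + 6.25 + 9 + 1 + 4 + 2.25 + 0 = 23.5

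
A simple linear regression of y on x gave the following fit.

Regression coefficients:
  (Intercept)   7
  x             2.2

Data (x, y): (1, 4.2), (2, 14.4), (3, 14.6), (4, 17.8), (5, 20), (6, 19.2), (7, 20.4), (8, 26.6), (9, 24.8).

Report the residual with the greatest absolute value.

x=1: ŷ = 7 + 2.2·1 = 9.2; r = 4.2 − 9.2 = -5
x=2: ŷ = 7 + 2.2·2 = 11.4; r = 14.4 − 11.4 = 3
x=3: ŷ = 7 + 2.2·3 = 13.6; r = 14.6 − 13.6 = 1
x=4: ŷ = 7 + 2.2·4 = 15.8; r = 17.8 − 15.8 = 2
x=5: ŷ = 7 + 2.2·5 = 18; r = 20 − 18 = 2
x=6: ŷ = 7 + 2.2·6 = 20.2; r = 19.2 − 20.2 = -1
x=7: ŷ = 7 + 2.2·7 = 22.4; r = 20.4 − 22.4 = -2
x=8: ŷ = 7 + 2.2·8 = 24.6; r = 26.6 − 24.6 = 2
x=9: ŷ = 7 + 2.2·9 = 26.8; r = 24.8 − 26.8 = -2
Largest |r| is 5 at x = 1, residual -5.

r = -5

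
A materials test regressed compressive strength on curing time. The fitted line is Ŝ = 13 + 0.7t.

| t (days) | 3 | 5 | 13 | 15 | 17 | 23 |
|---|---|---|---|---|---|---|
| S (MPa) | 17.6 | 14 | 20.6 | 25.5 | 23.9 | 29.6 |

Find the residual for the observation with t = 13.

Ŝ = 13 + 0.7·13 = 22.1
e = 20.6 − 22.1 = -1.5

e = -1.5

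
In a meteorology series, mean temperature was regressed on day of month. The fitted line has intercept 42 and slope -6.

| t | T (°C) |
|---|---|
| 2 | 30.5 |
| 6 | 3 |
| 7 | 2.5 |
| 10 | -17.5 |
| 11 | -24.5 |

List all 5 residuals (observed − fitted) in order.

t=2: T̂ = 42 − 6·2 = 30; r = 30.5 − 30 = 0.5
t=6: T̂ = 42 − 6·6 = 6; r = 3 − 6 = -3
t=7: T̂ = 42 − 6·7 = 0; r = 2.5 − 0 = 2.5
t=10: T̂ = 42 − 6·10 = -18; r = -17.5 − (-18) = 0.5
t=11: T̂ = 42 − 6·11 = -24; r = -24.5 − (-24) = -0.5

0.5, -3, 2.5, 0.5, -0.5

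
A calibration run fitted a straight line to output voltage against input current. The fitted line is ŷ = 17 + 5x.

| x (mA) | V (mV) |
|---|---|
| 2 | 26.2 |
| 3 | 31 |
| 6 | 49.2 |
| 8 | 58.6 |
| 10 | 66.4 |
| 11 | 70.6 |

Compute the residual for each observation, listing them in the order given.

-0.8, -1, 2.2, 1.6, -0.6, -1.4

x=2: ŷ = 17 + 5·2 = 27; r = 26.2 − 27 = -0.8
x=3: ŷ = 17 + 5·3 = 32; r = 31 − 32 = -1
x=6: ŷ = 17 + 5·6 = 47; r = 49.2 − 47 = 2.2
x=8: ŷ = 17 + 5·8 = 57; r = 58.6 − 57 = 1.6
x=10: ŷ = 17 + 5·10 = 67; r = 66.4 − 67 = -0.6
x=11: ŷ = 17 + 5·11 = 72; r = 70.6 − 72 = -1.4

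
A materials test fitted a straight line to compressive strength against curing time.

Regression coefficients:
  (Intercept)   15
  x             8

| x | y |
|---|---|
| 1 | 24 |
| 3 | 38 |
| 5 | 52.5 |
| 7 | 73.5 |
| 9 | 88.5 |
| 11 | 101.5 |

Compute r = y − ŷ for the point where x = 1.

r = 1

ŷ = 15 + 8·1 = 23
r = 24 − 23 = 1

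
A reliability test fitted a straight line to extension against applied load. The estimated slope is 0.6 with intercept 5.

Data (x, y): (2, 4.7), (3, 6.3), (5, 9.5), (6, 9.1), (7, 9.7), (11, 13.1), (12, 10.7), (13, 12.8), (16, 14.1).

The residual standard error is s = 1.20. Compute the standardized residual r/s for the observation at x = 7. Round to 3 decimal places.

ŷ = 5 + 0.6·7 = 9.2
r = 9.7 − 9.2 = 0.5
r/s = 0.5 / 1.20 = 0.417

0.417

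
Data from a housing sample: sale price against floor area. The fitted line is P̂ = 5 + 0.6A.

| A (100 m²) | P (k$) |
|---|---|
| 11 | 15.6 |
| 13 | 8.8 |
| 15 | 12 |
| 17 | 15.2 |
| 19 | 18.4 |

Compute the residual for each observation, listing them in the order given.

4, -4, -2, 0, 2

A=11: P̂ = 5 + 0.6·11 = 11.6; r = 15.6 − 11.6 = 4
A=13: P̂ = 5 + 0.6·13 = 12.8; r = 8.8 − 12.8 = -4
A=15: P̂ = 5 + 0.6·15 = 14; r = 12 − 14 = -2
A=17: P̂ = 5 + 0.6·17 = 15.2; r = 15.2 − 15.2 = 0
A=19: P̂ = 5 + 0.6·19 = 16.4; r = 18.4 − 16.4 = 2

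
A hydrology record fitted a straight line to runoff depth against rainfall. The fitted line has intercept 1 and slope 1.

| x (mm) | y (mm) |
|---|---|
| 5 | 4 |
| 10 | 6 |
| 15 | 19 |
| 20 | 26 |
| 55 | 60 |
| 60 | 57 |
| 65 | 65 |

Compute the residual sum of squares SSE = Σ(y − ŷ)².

x=5: ŷ = 1 + 5 = 6; r = 4 − 6 = -2
x=10: ŷ = 1 + 10 = 11; r = 6 − 11 = -5
x=15: ŷ = 1 + 15 = 16; r = 19 − 16 = 3
x=20: ŷ = 1 + 20 = 21; r = 26 − 21 = 5
x=55: ŷ = 1 + 55 = 56; r = 60 − 56 = 4
x=60: ŷ = 1 + 60 = 61; r = 57 − 61 = -4
x=65: ŷ = 1 + 65 = 66; r = 65 − 66 = -1
SSE = 4 + 25 + 9 + 25 + 16 + 16 + 1 = 96

SSE = 96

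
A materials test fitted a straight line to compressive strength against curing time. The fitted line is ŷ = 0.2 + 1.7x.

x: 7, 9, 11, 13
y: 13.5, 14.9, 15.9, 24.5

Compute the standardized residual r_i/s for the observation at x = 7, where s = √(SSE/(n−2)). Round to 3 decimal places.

x=7: ŷ = 0.2 + 1.7·7 = 12.1; r = 13.5 − 12.1 = 1.4
x=9: ŷ = 0.2 + 1.7·9 = 15.5; r = 14.9 − 15.5 = -0.6
x=11: ŷ = 0.2 + 1.7·11 = 18.9; r = 15.9 − 18.9 = -3
x=13: ŷ = 0.2 + 1.7·13 = 22.3; r = 24.5 − 22.3 = 2.2
SSE = 1.96 + 0.36 + 9 + 4.84 = 16.16
s = √(16.16/2) = 2.84253
r/s = 1.4 / 2.84253 = 0.493

0.493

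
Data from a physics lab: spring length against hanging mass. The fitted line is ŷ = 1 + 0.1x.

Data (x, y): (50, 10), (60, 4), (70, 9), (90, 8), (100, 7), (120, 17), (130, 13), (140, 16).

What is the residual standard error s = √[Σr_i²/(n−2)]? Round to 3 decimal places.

x=50: ŷ = 1 + 0.1·50 = 6; r = 10 − 6 = 4
x=60: ŷ = 1 + 0.1·60 = 7; r = 4 − 7 = -3
x=70: ŷ = 1 + 0.1·70 = 8; r = 9 − 8 = 1
x=90: ŷ = 1 + 0.1·90 = 10; r = 8 − 10 = -2
x=100: ŷ = 1 + 0.1·100 = 11; r = 7 − 11 = -4
x=120: ŷ = 1 + 0.1·120 = 13; r = 17 − 13 = 4
x=130: ŷ = 1 + 0.1·130 = 14; r = 13 − 14 = -1
x=140: ŷ = 1 + 0.1·140 = 15; r = 16 − 15 = 1
SSE = 16 + 9 + 1 + 4 + 16 + 16 + 1 + 1 = 64
s = √(64/6) = √10.6667 ≈ 3.266

s = 3.266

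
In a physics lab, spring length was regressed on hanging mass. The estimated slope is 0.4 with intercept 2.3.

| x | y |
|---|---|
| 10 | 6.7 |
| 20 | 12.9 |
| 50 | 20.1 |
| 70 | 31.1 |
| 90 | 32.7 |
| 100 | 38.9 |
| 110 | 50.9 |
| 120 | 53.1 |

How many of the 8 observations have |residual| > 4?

2

x=10: ŷ = 2.3 + 0.4·10 = 6.3; e = 6.7 − 6.3 = 0.4
x=20: ŷ = 2.3 + 0.4·20 = 10.3; e = 12.9 − 10.3 = 2.6
x=50: ŷ = 2.3 + 0.4·50 = 22.3; e = 20.1 − 22.3 = -2.2
x=70: ŷ = 2.3 + 0.4·70 = 30.3; e = 31.1 − 30.3 = 0.8
x=90: ŷ = 2.3 + 0.4·90 = 38.3; e = 32.7 − 38.3 = -5.6
x=100: ŷ = 2.3 + 0.4·100 = 42.3; e = 38.9 − 42.3 = -3.4
x=110: ŷ = 2.3 + 0.4·110 = 46.3; e = 50.9 − 46.3 = 4.6
x=120: ŷ = 2.3 + 0.4·120 = 50.3; e = 53.1 − 50.3 = 2.8
|e| > 4: x=90 (|e|=5.6), x=110 (|e|=4.6) → 2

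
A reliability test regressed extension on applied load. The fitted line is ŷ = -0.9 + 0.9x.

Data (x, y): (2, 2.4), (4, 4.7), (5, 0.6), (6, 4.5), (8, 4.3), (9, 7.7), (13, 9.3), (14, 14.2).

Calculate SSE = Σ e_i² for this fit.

SSE = 28

x=2: ŷ = -0.9 + 0.9·2 = 0.9; e = 2.4 − 0.9 = 1.5
x=4: ŷ = -0.9 + 0.9·4 = 2.7; e = 4.7 − 2.7 = 2
x=5: ŷ = -0.9 + 0.9·5 = 3.6; e = 0.6 − 3.6 = -3
x=6: ŷ = -0.9 + 0.9·6 = 4.5; e = 4.5 − 4.5 = 0
x=8: ŷ = -0.9 + 0.9·8 = 6.3; e = 4.3 − 6.3 = -2
x=9: ŷ = -0.9 + 0.9·9 = 7.2; e = 7.7 − 7.2 = 0.5
x=13: ŷ = -0.9 + 0.9·13 = 10.8; e = 9.3 − 10.8 = -1.5
x=14: ŷ = -0.9 + 0.9·14 = 11.7; e = 14.2 − 11.7 = 2.5
SSE = 2.25 + 4 + 9 + 0 + 4 + 0.25 + 2.25 + 6.25 = 28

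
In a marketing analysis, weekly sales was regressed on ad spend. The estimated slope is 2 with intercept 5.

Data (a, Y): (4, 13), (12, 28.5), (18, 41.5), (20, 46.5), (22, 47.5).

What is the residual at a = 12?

Ŷ = 5 + 2·12 = 29
r = 28.5 − 29 = -0.5

r = -0.5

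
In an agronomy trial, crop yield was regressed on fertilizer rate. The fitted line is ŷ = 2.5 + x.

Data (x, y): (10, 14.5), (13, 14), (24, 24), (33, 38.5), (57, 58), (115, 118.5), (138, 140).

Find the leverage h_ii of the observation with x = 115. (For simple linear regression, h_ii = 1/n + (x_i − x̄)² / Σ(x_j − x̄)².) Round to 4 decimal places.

x̄ = (10 + 13 + 24 + 33 + 57 + 115 + 138)/7 = 55.7143
Σ(x − x̄)² = 2089.8 + 1824.51 + 1005.8 + 515.939 + 1.65306 + 3514.8 + 6770.94 = 15723.4
h = 1/7 + (59.2857)²/15723.4 = 0.142857 + 0.223539 = 0.3664

h = 0.3664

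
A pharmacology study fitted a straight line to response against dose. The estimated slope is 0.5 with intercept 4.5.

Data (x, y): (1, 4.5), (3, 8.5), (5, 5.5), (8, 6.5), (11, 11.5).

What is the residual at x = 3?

e = 2.5

ŷ = 4.5 + 0.5·3 = 6
e = 8.5 − 6 = 2.5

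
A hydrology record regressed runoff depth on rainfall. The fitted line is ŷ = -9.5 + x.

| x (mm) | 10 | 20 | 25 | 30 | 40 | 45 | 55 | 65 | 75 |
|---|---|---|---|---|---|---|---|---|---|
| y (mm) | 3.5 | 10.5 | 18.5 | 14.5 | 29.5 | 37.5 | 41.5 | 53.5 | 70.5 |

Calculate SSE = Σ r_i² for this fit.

SSE = 104

x=10: ŷ = -9.5 + 10 = 0.5; r = 3.5 − 0.5 = 3
x=20: ŷ = -9.5 + 20 = 10.5; r = 10.5 − 10.5 = 0
x=25: ŷ = -9.5 + 25 = 15.5; r = 18.5 − 15.5 = 3
x=30: ŷ = -9.5 + 30 = 20.5; r = 14.5 − 20.5 = -6
x=40: ŷ = -9.5 + 40 = 30.5; r = 29.5 − 30.5 = -1
x=45: ŷ = -9.5 + 45 = 35.5; r = 37.5 − 35.5 = 2
x=55: ŷ = -9.5 + 55 = 45.5; r = 41.5 − 45.5 = -4
x=65: ŷ = -9.5 + 65 = 55.5; r = 53.5 − 55.5 = -2
x=75: ŷ = -9.5 + 75 = 65.5; r = 70.5 − 65.5 = 5
SSE = 9 + 0 + 9 + 36 + 1 + 4 + 16 + 4 + 25 = 104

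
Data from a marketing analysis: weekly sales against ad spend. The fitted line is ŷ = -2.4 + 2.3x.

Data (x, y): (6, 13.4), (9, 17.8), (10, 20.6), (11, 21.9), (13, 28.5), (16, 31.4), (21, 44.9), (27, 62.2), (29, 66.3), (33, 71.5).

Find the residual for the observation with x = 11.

r = -1

ŷ = -2.4 + 2.3·11 = 22.9
r = 21.9 − 22.9 = -1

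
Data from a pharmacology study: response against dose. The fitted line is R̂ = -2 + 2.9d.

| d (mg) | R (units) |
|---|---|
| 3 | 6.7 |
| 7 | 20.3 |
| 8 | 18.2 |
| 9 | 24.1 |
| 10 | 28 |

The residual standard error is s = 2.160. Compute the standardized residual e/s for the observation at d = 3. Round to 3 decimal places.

R̂ = -2 + 2.9·3 = 6.7
e = 6.7 − 6.7 = 0
e/s = 0 / 2.160 = 0.000

0.000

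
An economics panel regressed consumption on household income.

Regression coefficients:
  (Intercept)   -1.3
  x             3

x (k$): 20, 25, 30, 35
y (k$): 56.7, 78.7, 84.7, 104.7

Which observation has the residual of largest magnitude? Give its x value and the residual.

x = 25, r = 5

x=20: ŷ = -1.3 + 3·20 = 58.7; r = 56.7 − 58.7 = -2
x=25: ŷ = -1.3 + 3·25 = 73.7; r = 78.7 − 73.7 = 5
x=30: ŷ = -1.3 + 3·30 = 88.7; r = 84.7 − 88.7 = -4
x=35: ŷ = -1.3 + 3·35 = 103.7; r = 104.7 − 103.7 = 1
Largest |r| is 5 at x = 25, residual 5.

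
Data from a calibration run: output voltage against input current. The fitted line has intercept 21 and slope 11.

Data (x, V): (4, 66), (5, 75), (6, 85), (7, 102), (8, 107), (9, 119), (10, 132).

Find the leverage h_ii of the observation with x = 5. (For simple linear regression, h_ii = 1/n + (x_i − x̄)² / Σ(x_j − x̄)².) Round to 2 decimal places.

x̄ = (4 + 5 + 6 + 7 + 8 + 9 + 10)/7 = 7
Σ(x − x̄)² = 9 + 4 + 1 + 0 + 1 + 4 + 9 = 28
h = 1/7 + (-2)²/28 = 0.142857 + 0.142857 = 0.29

h = 0.29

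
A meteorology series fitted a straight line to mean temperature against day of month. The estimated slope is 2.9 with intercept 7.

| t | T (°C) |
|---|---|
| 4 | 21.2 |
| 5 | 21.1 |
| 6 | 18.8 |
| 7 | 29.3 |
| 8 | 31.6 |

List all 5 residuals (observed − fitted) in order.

2.6, -0.4, -5.6, 2, 1.4

t=4: ŷ = 7 + 2.9·4 = 18.6; r = 21.2 − 18.6 = 2.6
t=5: ŷ = 7 + 2.9·5 = 21.5; r = 21.1 − 21.5 = -0.4
t=6: ŷ = 7 + 2.9·6 = 24.4; r = 18.8 − 24.4 = -5.6
t=7: ŷ = 7 + 2.9·7 = 27.3; r = 29.3 − 27.3 = 2
t=8: ŷ = 7 + 2.9·8 = 30.2; r = 31.6 − 30.2 = 1.4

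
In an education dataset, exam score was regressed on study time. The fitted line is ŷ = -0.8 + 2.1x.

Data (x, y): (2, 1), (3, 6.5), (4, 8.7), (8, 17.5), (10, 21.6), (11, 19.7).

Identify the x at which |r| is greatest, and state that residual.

x=2: ŷ = -0.8 + 2.1·2 = 3.4; r = 1 − 3.4 = -2.4
x=3: ŷ = -0.8 + 2.1·3 = 5.5; r = 6.5 − 5.5 = 1
x=4: ŷ = -0.8 + 2.1·4 = 7.6; r = 8.7 − 7.6 = 1.1
x=8: ŷ = -0.8 + 2.1·8 = 16; r = 17.5 − 16 = 1.5
x=10: ŷ = -0.8 + 2.1·10 = 20.2; r = 21.6 − 20.2 = 1.4
x=11: ŷ = -0.8 + 2.1·11 = 22.3; r = 19.7 − 22.3 = -2.6
Largest |r| is 2.6 at x = 11, residual -2.6.

x = 11, r = -2.6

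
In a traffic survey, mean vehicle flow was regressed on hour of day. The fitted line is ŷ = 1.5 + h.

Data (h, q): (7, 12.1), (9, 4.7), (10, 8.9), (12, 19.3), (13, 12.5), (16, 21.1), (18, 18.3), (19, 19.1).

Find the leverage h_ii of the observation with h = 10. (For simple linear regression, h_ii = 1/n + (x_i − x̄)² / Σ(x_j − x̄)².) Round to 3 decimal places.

h = 0.193

h̄ = (7 + 9 + 10 + 12 + 13 + 16 + 18 + 19)/8 = 13
Σ(h − h̄)² = 36 + 16 + 9 + 1 + 0 + 9 + 25 + 36 = 132
h = 1/8 + (-3)²/132 = 0.125 + 0.0681818 = 0.193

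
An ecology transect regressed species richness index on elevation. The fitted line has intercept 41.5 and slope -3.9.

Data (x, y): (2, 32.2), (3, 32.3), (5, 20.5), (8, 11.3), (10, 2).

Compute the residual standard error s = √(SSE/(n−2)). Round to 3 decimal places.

x=2: ŷ = 41.5 − 3.9·2 = 33.7; e = 32.2 − 33.7 = -1.5
x=3: ŷ = 41.5 − 3.9·3 = 29.8; e = 32.3 − 29.8 = 2.5
x=5: ŷ = 41.5 − 3.9·5 = 22; e = 20.5 − 22 = -1.5
x=8: ŷ = 41.5 − 3.9·8 = 10.3; e = 11.3 − 10.3 = 1
x=10: ŷ = 41.5 − 3.9·10 = 2.5; e = 2 − 2.5 = -0.5
SSE = 2.25 + 6.25 + 2.25 + 1 + 0.25 = 12
s = √(12/3) = √4 ≈ 2.000

s = 2.000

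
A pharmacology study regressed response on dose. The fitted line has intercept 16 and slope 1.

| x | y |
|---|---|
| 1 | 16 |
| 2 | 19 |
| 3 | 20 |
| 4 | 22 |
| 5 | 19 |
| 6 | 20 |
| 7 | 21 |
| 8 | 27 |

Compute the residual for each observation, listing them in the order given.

-1, 1, 1, 2, -2, -2, -2, 3

x=1: ŷ = 16 + 1 = 17; r = 16 − 17 = -1
x=2: ŷ = 16 + 2 = 18; r = 19 − 18 = 1
x=3: ŷ = 16 + 3 = 19; r = 20 − 19 = 1
x=4: ŷ = 16 + 4 = 20; r = 22 − 20 = 2
x=5: ŷ = 16 + 5 = 21; r = 19 − 21 = -2
x=6: ŷ = 16 + 6 = 22; r = 20 − 22 = -2
x=7: ŷ = 16 + 7 = 23; r = 21 − 23 = -2
x=8: ŷ = 16 + 8 = 24; r = 27 − 24 = 3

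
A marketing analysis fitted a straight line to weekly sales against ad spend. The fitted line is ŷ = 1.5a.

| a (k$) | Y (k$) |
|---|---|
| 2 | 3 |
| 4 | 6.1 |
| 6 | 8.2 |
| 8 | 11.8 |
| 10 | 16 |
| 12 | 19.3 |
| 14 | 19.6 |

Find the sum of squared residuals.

SSE = 5.34

a=2: ŷ = 1.5·2 = 3; e = 3 − 3 = 0
a=4: ŷ = 1.5·4 = 6; e = 6.1 − 6 = 0.1
a=6: ŷ = 1.5·6 = 9; e = 8.2 − 9 = -0.8
a=8: ŷ = 1.5·8 = 12; e = 11.8 − 12 = -0.2
a=10: ŷ = 1.5·10 = 15; e = 16 − 15 = 1
a=12: ŷ = 1.5·12 = 18; e = 19.3 − 18 = 1.3
a=14: ŷ = 1.5·14 = 21; e = 19.6 − 21 = -1.4
SSE = 0 + 0.01 + 0.64 + 0.04 + 1 + 1.69 + 1.96 = 5.34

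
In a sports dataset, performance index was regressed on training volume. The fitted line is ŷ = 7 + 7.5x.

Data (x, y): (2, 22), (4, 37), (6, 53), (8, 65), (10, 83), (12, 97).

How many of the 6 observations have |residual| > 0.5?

x=2: ŷ = 7 + 7.5·2 = 22; r = 22 − 22 = 0
x=4: ŷ = 7 + 7.5·4 = 37; r = 37 − 37 = 0
x=6: ŷ = 7 + 7.5·6 = 52; r = 53 − 52 = 1
x=8: ŷ = 7 + 7.5·8 = 67; r = 65 − 67 = -2
x=10: ŷ = 7 + 7.5·10 = 82; r = 83 − 82 = 1
x=12: ŷ = 7 + 7.5·12 = 97; r = 97 − 97 = 0
|r| > 0.5: x=6 (|r|=1), x=8 (|r|=2), x=10 (|r|=1) → 3

3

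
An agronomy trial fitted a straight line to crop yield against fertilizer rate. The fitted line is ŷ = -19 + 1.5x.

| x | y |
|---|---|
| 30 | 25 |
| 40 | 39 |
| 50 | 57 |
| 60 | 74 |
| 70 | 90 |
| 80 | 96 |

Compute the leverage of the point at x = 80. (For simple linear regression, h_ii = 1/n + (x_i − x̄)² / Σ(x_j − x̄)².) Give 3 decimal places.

h = 0.524

x̄ = (30 + 40 + 50 + 60 + 70 + 80)/6 = 55
Σ(x − x̄)² = 625 + 225 + 25 + 25 + 225 + 625 = 1750
h = 1/6 + (25)²/1750 = 0.166667 + 0.357143 = 0.524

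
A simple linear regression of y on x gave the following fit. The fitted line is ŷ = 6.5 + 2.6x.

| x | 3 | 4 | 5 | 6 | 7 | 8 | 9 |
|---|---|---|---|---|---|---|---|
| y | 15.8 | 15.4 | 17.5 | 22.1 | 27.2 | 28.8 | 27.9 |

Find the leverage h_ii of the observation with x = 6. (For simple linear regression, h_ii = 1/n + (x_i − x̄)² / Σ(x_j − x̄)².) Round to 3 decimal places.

h = 0.143

x̄ = (3 + 4 + 5 + 6 + 7 + 8 + 9)/7 = 6
Σ(x − x̄)² = 9 + 4 + 1 + 0 + 1 + 4 + 9 = 28
h = 1/7 + (0)²/28 = 0.142857 + 0 = 0.143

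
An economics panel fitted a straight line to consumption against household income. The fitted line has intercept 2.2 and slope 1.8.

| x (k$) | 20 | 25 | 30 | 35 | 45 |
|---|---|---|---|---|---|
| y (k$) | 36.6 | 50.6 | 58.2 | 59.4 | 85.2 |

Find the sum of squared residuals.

SSE = 55.76

x=20: ŷ = 2.2 + 1.8·20 = 38.2; e = 36.6 − 38.2 = -1.6
x=25: ŷ = 2.2 + 1.8·25 = 47.2; e = 50.6 − 47.2 = 3.4
x=30: ŷ = 2.2 + 1.8·30 = 56.2; e = 58.2 − 56.2 = 2
x=35: ŷ = 2.2 + 1.8·35 = 65.2; e = 59.4 − 65.2 = -5.8
x=45: ŷ = 2.2 + 1.8·45 = 83.2; e = 85.2 − 83.2 = 2
SSE = 2.56 + 11.56 + 4 + 33.64 + 4 = 55.76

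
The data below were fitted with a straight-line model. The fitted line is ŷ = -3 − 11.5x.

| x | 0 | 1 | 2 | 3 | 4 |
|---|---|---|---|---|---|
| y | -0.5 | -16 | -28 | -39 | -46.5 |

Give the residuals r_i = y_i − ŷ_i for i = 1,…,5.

2.5, -1.5, -2, -1.5, 2.5

x=0: ŷ = -3 − 11.5·0 = -3; r = -0.5 − (-3) = 2.5
x=1: ŷ = -3 − 11.5·1 = -14.5; r = -16 − (-14.5) = -1.5
x=2: ŷ = -3 − 11.5·2 = -26; r = -28 − (-26) = -2
x=3: ŷ = -3 − 11.5·3 = -37.5; r = -39 − (-37.5) = -1.5
x=4: ŷ = -3 − 11.5·4 = -49; r = -46.5 − (-49) = 2.5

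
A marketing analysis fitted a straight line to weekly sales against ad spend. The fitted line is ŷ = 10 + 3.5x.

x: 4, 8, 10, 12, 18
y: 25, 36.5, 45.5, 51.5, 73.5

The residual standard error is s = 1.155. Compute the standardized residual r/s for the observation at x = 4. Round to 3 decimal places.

ŷ = 10 + 3.5·4 = 24
r = 25 − 24 = 1
r/s = 1 / 1.155 = 0.866

0.866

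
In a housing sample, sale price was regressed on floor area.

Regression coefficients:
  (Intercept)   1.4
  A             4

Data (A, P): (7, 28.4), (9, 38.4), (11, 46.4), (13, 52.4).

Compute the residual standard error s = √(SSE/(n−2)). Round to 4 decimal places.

A=7: ŷ = 1.4 + 4·7 = 29.4; e = 28.4 − 29.4 = -1
A=9: ŷ = 1.4 + 4·9 = 37.4; e = 38.4 − 37.4 = 1
A=11: ŷ = 1.4 + 4·11 = 45.4; e = 46.4 − 45.4 = 1
A=13: ŷ = 1.4 + 4·13 = 53.4; e = 52.4 − 53.4 = -1
SSE = 1 + 1 + 1 + 1 = 4
s = √(4/2) = √2 ≈ 1.4142

s = 1.4142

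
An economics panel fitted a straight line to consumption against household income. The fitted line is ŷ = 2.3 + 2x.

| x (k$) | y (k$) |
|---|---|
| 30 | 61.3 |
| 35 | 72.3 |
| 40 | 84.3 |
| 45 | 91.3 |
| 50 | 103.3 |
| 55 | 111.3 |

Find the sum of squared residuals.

SSE = 8

x=30: ŷ = 2.3 + 2·30 = 62.3; e = 61.3 − 62.3 = -1
x=35: ŷ = 2.3 + 2·35 = 72.3; e = 72.3 − 72.3 = 0
x=40: ŷ = 2.3 + 2·40 = 82.3; e = 84.3 − 82.3 = 2
x=45: ŷ = 2.3 + 2·45 = 92.3; e = 91.3 − 92.3 = -1
x=50: ŷ = 2.3 + 2·50 = 102.3; e = 103.3 − 102.3 = 1
x=55: ŷ = 2.3 + 2·55 = 112.3; e = 111.3 − 112.3 = -1
SSE = 1 + 0 + 4 + 1 + 1 + 1 = 8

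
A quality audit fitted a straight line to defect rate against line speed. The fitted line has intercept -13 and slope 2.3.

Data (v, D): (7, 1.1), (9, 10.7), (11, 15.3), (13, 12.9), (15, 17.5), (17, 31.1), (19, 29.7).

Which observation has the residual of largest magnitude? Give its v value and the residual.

v = 17, e = 5

v=7: D̂ = -13 + 2.3·7 = 3.1; e = 1.1 − 3.1 = -2
v=9: D̂ = -13 + 2.3·9 = 7.7; e = 10.7 − 7.7 = 3
v=11: D̂ = -13 + 2.3·11 = 12.3; e = 15.3 − 12.3 = 3
v=13: D̂ = -13 + 2.3·13 = 16.9; e = 12.9 − 16.9 = -4
v=15: D̂ = -13 + 2.3·15 = 21.5; e = 17.5 − 21.5 = -4
v=17: D̂ = -13 + 2.3·17 = 26.1; e = 31.1 − 26.1 = 5
v=19: D̂ = -13 + 2.3·19 = 30.7; e = 29.7 − 30.7 = -1
Largest |e| is 5 at v = 17, residual 5.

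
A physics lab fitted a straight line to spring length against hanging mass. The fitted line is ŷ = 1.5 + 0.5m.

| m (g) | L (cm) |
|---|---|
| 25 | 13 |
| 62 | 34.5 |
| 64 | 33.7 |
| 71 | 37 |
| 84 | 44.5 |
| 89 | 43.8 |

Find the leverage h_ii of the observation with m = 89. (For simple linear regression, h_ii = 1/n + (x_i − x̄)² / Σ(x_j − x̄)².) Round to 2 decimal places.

m̄ = (25 + 62 + 64 + 71 + 84 + 89)/6 = 65.8333
Σ(m − m̄)² = 1667.36 + 14.6944 + 3.36111 + 26.6944 + 330.028 + 536.694 = 2578.83
h = 1/6 + (23.1667)²/2578.83 = 0.166667 + 0.208115 = 0.37

h = 0.37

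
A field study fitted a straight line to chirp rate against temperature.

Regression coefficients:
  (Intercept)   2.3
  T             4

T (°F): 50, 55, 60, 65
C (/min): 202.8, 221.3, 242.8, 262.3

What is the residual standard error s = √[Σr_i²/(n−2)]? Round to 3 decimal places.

s = 0.866

T=50: ŷ = 2.3 + 4·50 = 202.3; r = 202.8 − 202.3 = 0.5
T=55: ŷ = 2.3 + 4·55 = 222.3; r = 221.3 − 222.3 = -1
T=60: ŷ = 2.3 + 4·60 = 242.3; r = 242.8 − 242.3 = 0.5
T=65: ŷ = 2.3 + 4·65 = 262.3; r = 262.3 − 262.3 = 0
SSE = 0.25 + 1 + 0.25 + 0 = 1.5
s = √(1.5/2) = √0.75 ≈ 0.866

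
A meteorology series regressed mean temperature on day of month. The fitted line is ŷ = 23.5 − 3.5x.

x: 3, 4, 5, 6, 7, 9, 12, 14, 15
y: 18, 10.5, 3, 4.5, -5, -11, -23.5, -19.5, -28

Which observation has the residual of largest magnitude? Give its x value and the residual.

x = 14, e = 6

x=3: ŷ = 23.5 − 3.5·3 = 13; e = 18 − 13 = 5
x=4: ŷ = 23.5 − 3.5·4 = 9.5; e = 10.5 − 9.5 = 1
x=5: ŷ = 23.5 − 3.5·5 = 6; e = 3 − 6 = -3
x=6: ŷ = 23.5 − 3.5·6 = 2.5; e = 4.5 − 2.5 = 2
x=7: ŷ = 23.5 − 3.5·7 = -1; e = -5 − (-1) = -4
x=9: ŷ = 23.5 − 3.5·9 = -8; e = -11 − (-8) = -3
x=12: ŷ = 23.5 − 3.5·12 = -18.5; e = -23.5 − (-18.5) = -5
x=14: ŷ = 23.5 − 3.5·14 = -25.5; e = -19.5 − (-25.5) = 6
x=15: ŷ = 23.5 − 3.5·15 = -29; e = -28 − (-29) = 1
Largest |e| is 6 at x = 14, residual 6.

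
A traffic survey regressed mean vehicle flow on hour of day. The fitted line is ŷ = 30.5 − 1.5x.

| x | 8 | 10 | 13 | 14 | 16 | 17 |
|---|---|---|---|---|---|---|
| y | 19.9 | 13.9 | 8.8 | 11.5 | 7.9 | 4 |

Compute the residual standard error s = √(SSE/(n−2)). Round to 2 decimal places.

s = 2.02

x=8: ŷ = 30.5 − 1.5·8 = 18.5; r = 19.9 − 18.5 = 1.4
x=10: ŷ = 30.5 − 1.5·10 = 15.5; r = 13.9 − 15.5 = -1.6
x=13: ŷ = 30.5 − 1.5·13 = 11; r = 8.8 − 11 = -2.2
x=14: ŷ = 30.5 − 1.5·14 = 9.5; r = 11.5 − 9.5 = 2
x=16: ŷ = 30.5 − 1.5·16 = 6.5; r = 7.9 − 6.5 = 1.4
x=17: ŷ = 30.5 − 1.5·17 = 5; r = 4 − 5 = -1
SSE = 1.96 + 2.56 + 4.84 + 4 + 1.96 + 1 = 16.32
s = √(16.32/4) = √4.08 ≈ 2.02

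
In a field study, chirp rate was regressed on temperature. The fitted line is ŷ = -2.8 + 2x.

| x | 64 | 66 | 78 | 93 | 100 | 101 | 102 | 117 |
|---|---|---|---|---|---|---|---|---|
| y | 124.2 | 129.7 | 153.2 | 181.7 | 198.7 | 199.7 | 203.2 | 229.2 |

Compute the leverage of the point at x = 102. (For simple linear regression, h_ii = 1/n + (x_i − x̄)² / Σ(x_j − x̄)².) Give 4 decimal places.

h = 0.1814

x̄ = (64 + 66 + 78 + 93 + 100 + 101 + 102 + 117)/8 = 90.125
Σ(x − x̄)² = 682.516 + 582.016 + 147.016 + 8.26562 + 97.5156 + 118.266 + 141.016 + 722.266 = 2498.88
h = 1/8 + (11.875)²/2498.88 = 0.125 + 0.0564316 = 0.1814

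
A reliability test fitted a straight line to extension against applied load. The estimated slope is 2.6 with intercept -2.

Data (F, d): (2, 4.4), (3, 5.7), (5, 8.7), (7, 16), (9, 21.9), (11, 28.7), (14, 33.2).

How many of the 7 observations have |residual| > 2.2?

1

F=2: d̂ = -2 + 2.6·2 = 3.2; r = 4.4 − 3.2 = 1.2
F=3: d̂ = -2 + 2.6·3 = 5.8; r = 5.7 − 5.8 = -0.1
F=5: d̂ = -2 + 2.6·5 = 11; r = 8.7 − 11 = -2.3
F=7: d̂ = -2 + 2.6·7 = 16.2; r = 16 − 16.2 = -0.2
F=9: d̂ = -2 + 2.6·9 = 21.4; r = 21.9 − 21.4 = 0.5
F=11: d̂ = -2 + 2.6·11 = 26.6; r = 28.7 − 26.6 = 2.1
F=14: d̂ = -2 + 2.6·14 = 34.4; r = 33.2 − 34.4 = -1.2
|r| > 2.2: F=5 (|r|=2.3) → 1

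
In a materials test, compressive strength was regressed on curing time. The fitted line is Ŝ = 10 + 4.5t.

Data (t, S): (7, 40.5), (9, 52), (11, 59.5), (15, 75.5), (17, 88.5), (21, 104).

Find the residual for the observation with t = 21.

r = -0.5

Ŝ = 10 + 4.5·21 = 104.5
r = 104 − 104.5 = -0.5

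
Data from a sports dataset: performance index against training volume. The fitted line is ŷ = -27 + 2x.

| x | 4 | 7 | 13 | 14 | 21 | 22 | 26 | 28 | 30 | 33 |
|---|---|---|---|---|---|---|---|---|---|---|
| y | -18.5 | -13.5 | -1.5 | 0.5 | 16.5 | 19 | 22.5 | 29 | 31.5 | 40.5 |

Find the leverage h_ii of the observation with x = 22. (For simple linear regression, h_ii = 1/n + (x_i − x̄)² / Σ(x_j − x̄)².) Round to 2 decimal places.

x̄ = (4 + 7 + 13 + 14 + 21 + 22 + 26 + 28 + 30 + 33)/10 = 19.8
Σ(x − x̄)² = 249.64 + 163.84 + 46.24 + 33.64 + 1.44 + 4.84 + 38.44 + 67.24 + 104.04 + 174.24 = 883.6
h = 1/10 + (2.2)²/883.6 = 0.1 + 0.00547759 = 0.11

h = 0.11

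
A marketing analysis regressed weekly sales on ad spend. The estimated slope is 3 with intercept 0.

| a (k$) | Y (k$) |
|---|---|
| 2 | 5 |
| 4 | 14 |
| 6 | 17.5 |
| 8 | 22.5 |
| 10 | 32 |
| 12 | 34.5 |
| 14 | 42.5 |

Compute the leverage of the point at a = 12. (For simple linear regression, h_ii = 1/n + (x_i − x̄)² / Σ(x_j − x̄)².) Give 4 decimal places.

ā = (2 + 4 + 6 + 8 + 10 + 12 + 14)/7 = 8
Σ(a − ā)² = 36 + 16 + 4 + 0 + 4 + 16 + 36 = 112
h = 1/7 + (4)²/112 = 0.142857 + 0.142857 = 0.2857

h = 0.2857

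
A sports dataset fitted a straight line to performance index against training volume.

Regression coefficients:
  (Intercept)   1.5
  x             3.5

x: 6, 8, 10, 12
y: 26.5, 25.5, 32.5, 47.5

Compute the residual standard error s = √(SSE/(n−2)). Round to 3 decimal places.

x=6: ŷ = 1.5 + 3.5·6 = 22.5; e = 26.5 − 22.5 = 4
x=8: ŷ = 1.5 + 3.5·8 = 29.5; e = 25.5 − 29.5 = -4
x=10: ŷ = 1.5 + 3.5·10 = 36.5; e = 32.5 − 36.5 = -4
x=12: ŷ = 1.5 + 3.5·12 = 43.5; e = 47.5 − 43.5 = 4
SSE = 16 + 16 + 16 + 16 = 64
s = √(64/2) = √32 ≈ 5.657

s = 5.657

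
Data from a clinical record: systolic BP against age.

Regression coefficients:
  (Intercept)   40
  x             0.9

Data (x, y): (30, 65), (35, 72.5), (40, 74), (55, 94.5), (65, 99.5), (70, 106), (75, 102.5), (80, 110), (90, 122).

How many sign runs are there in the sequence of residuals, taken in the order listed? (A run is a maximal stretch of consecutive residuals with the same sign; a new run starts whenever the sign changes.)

x=30: ŷ = 40 + 0.9·30 = 67; r = 65 − 67 = -2
x=35: ŷ = 40 + 0.9·35 = 71.5; r = 72.5 − 71.5 = 1
x=40: ŷ = 40 + 0.9·40 = 76; r = 74 − 76 = -2
x=55: ŷ = 40 + 0.9·55 = 89.5; r = 94.5 − 89.5 = 5
x=65: ŷ = 40 + 0.9·65 = 98.5; r = 99.5 − 98.5 = 1
x=70: ŷ = 40 + 0.9·70 = 103; r = 106 − 103 = 3
x=75: ŷ = 40 + 0.9·75 = 107.5; r = 102.5 − 107.5 = -5
x=80: ŷ = 40 + 0.9·80 = 112; r = 110 − 112 = -2
x=90: ŷ = 40 + 0.9·90 = 121; r = 122 − 121 = 1
Signs: − + − + + + − − +
Runs: −×1, +×1, −×1, +×3, −×2, +×1 → 6

6 runs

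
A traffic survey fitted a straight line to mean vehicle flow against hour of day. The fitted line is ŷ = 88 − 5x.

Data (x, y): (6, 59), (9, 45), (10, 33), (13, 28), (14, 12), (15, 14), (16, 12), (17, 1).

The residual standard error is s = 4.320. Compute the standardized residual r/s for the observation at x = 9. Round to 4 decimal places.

ŷ = 88 − 5·9 = 43
r = 45 − 43 = 2
r/s = 2 / 4.320 = 0.4630

0.4630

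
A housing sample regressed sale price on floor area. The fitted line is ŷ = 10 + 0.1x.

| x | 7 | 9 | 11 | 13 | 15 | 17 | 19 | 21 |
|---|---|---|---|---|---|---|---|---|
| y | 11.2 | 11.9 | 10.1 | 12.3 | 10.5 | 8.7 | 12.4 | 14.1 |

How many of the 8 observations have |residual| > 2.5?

x=7: ŷ = 10 + 0.1·7 = 10.7; e = 11.2 − 10.7 = 0.5
x=9: ŷ = 10 + 0.1·9 = 10.9; e = 11.9 − 10.9 = 1
x=11: ŷ = 10 + 0.1·11 = 11.1; e = 10.1 − 11.1 = -1
x=13: ŷ = 10 + 0.1·13 = 11.3; e = 12.3 − 11.3 = 1
x=15: ŷ = 10 + 0.1·15 = 11.5; e = 10.5 − 11.5 = -1
x=17: ŷ = 10 + 0.1·17 = 11.7; e = 8.7 − 11.7 = -3
x=19: ŷ = 10 + 0.1·19 = 11.9; e = 12.4 − 11.9 = 0.5
x=21: ŷ = 10 + 0.1·21 = 12.1; e = 14.1 − 12.1 = 2
|e| > 2.5: x=17 (|e|=3) → 1

1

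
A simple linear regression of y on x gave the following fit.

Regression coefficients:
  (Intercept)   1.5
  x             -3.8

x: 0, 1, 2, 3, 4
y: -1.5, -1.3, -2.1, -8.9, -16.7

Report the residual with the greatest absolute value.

x=0: ŷ = 1.5 − 3.8·0 = 1.5; r = -1.5 − 1.5 = -3
x=1: ŷ = 1.5 − 3.8·1 = -2.3; r = -1.3 − (-2.3) = 1
x=2: ŷ = 1.5 − 3.8·2 = -6.1; r = -2.1 − (-6.1) = 4
x=3: ŷ = 1.5 − 3.8·3 = -9.9; r = -8.9 − (-9.9) = 1
x=4: ŷ = 1.5 − 3.8·4 = -13.7; r = -16.7 − (-13.7) = -3
Largest |r| is 4 at x = 2, residual 4.

r = 4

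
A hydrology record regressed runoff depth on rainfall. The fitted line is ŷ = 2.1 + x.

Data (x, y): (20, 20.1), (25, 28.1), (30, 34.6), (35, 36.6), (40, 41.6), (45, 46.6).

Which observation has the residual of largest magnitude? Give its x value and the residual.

x = 30, r = 2.5

x=20: ŷ = 2.1 + 20 = 22.1; r = 20.1 − 22.1 = -2
x=25: ŷ = 2.1 + 25 = 27.1; r = 28.1 − 27.1 = 1
x=30: ŷ = 2.1 + 30 = 32.1; r = 34.6 − 32.1 = 2.5
x=35: ŷ = 2.1 + 35 = 37.1; r = 36.6 − 37.1 = -0.5
x=40: ŷ = 2.1 + 40 = 42.1; r = 41.6 − 42.1 = -0.5
x=45: ŷ = 2.1 + 45 = 47.1; r = 46.6 − 47.1 = -0.5
Largest |r| is 2.5 at x = 30, residual 2.5.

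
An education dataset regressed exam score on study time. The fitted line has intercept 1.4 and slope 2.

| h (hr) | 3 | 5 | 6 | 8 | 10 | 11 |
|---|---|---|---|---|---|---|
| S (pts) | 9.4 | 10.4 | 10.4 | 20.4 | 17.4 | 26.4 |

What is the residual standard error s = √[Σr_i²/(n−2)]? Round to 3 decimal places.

h=3: ŷ = 1.4 + 2·3 = 7.4; r = 9.4 − 7.4 = 2
h=5: ŷ = 1.4 + 2·5 = 11.4; r = 10.4 − 11.4 = -1
h=6: ŷ = 1.4 + 2·6 = 13.4; r = 10.4 − 13.4 = -3
h=8: ŷ = 1.4 + 2·8 = 17.4; r = 20.4 − 17.4 = 3
h=10: ŷ = 1.4 + 2·10 = 21.4; r = 17.4 − 21.4 = -4
h=11: ŷ = 1.4 + 2·11 = 23.4; r = 26.4 − 23.4 = 3
SSE = 4 + 1 + 9 + 9 + 16 + 9 = 48
s = √(48/4) = √12 ≈ 3.464

s = 3.464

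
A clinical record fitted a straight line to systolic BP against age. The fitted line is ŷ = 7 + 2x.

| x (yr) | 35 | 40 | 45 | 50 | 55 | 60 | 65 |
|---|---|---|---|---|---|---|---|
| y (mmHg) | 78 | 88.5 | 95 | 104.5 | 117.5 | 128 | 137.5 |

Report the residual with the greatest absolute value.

x=35: ŷ = 7 + 2·35 = 77; r = 78 − 77 = 1
x=40: ŷ = 7 + 2·40 = 87; r = 88.5 − 87 = 1.5
x=45: ŷ = 7 + 2·45 = 97; r = 95 − 97 = -2
x=50: ŷ = 7 + 2·50 = 107; r = 104.5 − 107 = -2.5
x=55: ŷ = 7 + 2·55 = 117; r = 117.5 − 117 = 0.5
x=60: ŷ = 7 + 2·60 = 127; r = 128 − 127 = 1
x=65: ŷ = 7 + 2·65 = 137; r = 137.5 − 137 = 0.5
Largest |r| is 2.5 at x = 50, residual -2.5.

r = -2.5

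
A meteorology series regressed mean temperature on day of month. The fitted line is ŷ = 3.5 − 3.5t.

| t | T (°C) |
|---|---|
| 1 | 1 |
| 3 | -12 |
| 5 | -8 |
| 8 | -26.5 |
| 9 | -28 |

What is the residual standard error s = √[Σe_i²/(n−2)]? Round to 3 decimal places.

t=1: ŷ = 3.5 − 3.5·1 = 0; e = 1 − 0 = 1
t=3: ŷ = 3.5 − 3.5·3 = -7; e = -12 − (-7) = -5
t=5: ŷ = 3.5 − 3.5·5 = -14; e = -8 − (-14) = 6
t=8: ŷ = 3.5 − 3.5·8 = -24.5; e = -26.5 − (-24.5) = -2
t=9: ŷ = 3.5 − 3.5·9 = -28; e = -28 − (-28) = 0
SSE = 1 + 25 + 36 + 4 + 0 = 66
s = √(66/3) = √22 ≈ 4.690

s = 4.690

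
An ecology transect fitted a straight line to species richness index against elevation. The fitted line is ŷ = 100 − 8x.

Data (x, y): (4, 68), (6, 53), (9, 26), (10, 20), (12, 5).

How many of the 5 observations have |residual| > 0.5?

3

x=4: ŷ = 100 − 8·4 = 68; e = 68 − 68 = 0
x=6: ŷ = 100 − 8·6 = 52; e = 53 − 52 = 1
x=9: ŷ = 100 − 8·9 = 28; e = 26 − 28 = -2
x=10: ŷ = 100 − 8·10 = 20; e = 20 − 20 = 0
x=12: ŷ = 100 − 8·12 = 4; e = 5 − 4 = 1
|e| > 0.5: x=6 (|e|=1), x=9 (|e|=2), x=12 (|e|=1) → 3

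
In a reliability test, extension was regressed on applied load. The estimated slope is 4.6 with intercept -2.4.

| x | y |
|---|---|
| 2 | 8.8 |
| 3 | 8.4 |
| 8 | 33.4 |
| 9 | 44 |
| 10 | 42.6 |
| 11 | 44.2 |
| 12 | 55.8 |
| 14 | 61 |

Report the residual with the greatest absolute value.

e = 5

x=2: ŷ = -2.4 + 4.6·2 = 6.8; e = 8.8 − 6.8 = 2
x=3: ŷ = -2.4 + 4.6·3 = 11.4; e = 8.4 − 11.4 = -3
x=8: ŷ = -2.4 + 4.6·8 = 34.4; e = 33.4 − 34.4 = -1
x=9: ŷ = -2.4 + 4.6·9 = 39; e = 44 − 39 = 5
x=10: ŷ = -2.4 + 4.6·10 = 43.6; e = 42.6 − 43.6 = -1
x=11: ŷ = -2.4 + 4.6·11 = 48.2; e = 44.2 − 48.2 = -4
x=12: ŷ = -2.4 + 4.6·12 = 52.8; e = 55.8 − 52.8 = 3
x=14: ŷ = -2.4 + 4.6·14 = 62; e = 61 − 62 = -1
Largest |e| is 5 at x = 9, residual 5.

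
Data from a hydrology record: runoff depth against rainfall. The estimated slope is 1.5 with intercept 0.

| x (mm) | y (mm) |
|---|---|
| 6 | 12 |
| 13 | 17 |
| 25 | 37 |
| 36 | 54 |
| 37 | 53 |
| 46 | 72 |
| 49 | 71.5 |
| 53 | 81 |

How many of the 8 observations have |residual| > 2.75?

x=6: ŷ = 1.5·6 = 9; e = 12 − 9 = 3
x=13: ŷ = 1.5·13 = 19.5; e = 17 − 19.5 = -2.5
x=25: ŷ = 1.5·25 = 37.5; e = 37 − 37.5 = -0.5
x=36: ŷ = 1.5·36 = 54; e = 54 − 54 = 0
x=37: ŷ = 1.5·37 = 55.5; e = 53 − 55.5 = -2.5
x=46: ŷ = 1.5·46 = 69; e = 72 − 69 = 3
x=49: ŷ = 1.5·49 = 73.5; e = 71.5 − 73.5 = -2
x=53: ŷ = 1.5·53 = 79.5; e = 81 − 79.5 = 1.5
|e| > 2.75: x=6 (|e|=3), x=46 (|e|=3) → 2

2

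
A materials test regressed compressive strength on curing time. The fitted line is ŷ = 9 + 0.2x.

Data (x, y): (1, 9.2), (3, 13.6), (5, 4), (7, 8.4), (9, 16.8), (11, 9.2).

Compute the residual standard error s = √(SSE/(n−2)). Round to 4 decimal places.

x=1: ŷ = 9 + 0.2·1 = 9.2; r = 9.2 − 9.2 = 0
x=3: ŷ = 9 + 0.2·3 = 9.6; r = 13.6 − 9.6 = 4
x=5: ŷ = 9 + 0.2·5 = 10; r = 4 − 10 = -6
x=7: ŷ = 9 + 0.2·7 = 10.4; r = 8.4 − 10.4 = -2
x=9: ŷ = 9 + 0.2·9 = 10.8; r = 16.8 − 10.8 = 6
x=11: ŷ = 9 + 0.2·11 = 11.2; r = 9.2 − 11.2 = -2
SSE = 0 + 16 + 36 + 4 + 36 + 4 = 96
s = √(96/4) = √24 ≈ 4.8990

s = 4.8990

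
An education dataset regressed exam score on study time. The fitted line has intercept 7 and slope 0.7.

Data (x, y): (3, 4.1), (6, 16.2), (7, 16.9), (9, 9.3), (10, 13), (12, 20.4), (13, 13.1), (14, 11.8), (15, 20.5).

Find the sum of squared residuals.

SSE = 160

x=3: ŷ = 7 + 0.7·3 = 9.1; e = 4.1 − 9.1 = -5
x=6: ŷ = 7 + 0.7·6 = 11.2; e = 16.2 − 11.2 = 5
x=7: ŷ = 7 + 0.7·7 = 11.9; e = 16.9 − 11.9 = 5
x=9: ŷ = 7 + 0.7·9 = 13.3; e = 9.3 − 13.3 = -4
x=10: ŷ = 7 + 0.7·10 = 14; e = 13 − 14 = -1
x=12: ŷ = 7 + 0.7·12 = 15.4; e = 20.4 − 15.4 = 5
x=13: ŷ = 7 + 0.7·13 = 16.1; e = 13.1 − 16.1 = -3
x=14: ŷ = 7 + 0.7·14 = 16.8; e = 11.8 − 16.8 = -5
x=15: ŷ = 7 + 0.7·15 = 17.5; e = 20.5 − 17.5 = 3
SSE = 25 + 25 + 25 + 16 + 1 + 25 + 9 + 25 + 9 = 160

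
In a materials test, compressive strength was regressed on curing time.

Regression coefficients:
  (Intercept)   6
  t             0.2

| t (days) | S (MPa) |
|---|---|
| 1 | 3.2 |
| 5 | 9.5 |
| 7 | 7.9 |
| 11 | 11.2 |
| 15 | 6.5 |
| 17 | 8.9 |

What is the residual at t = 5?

r = 2.5

Ŝ = 6 + 0.2·5 = 7
r = 9.5 − 7 = 2.5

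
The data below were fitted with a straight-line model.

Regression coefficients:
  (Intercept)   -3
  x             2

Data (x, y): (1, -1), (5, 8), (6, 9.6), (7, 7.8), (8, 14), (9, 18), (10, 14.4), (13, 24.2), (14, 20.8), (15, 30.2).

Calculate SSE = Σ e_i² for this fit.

x=1: ŷ = -3 + 2·1 = -1; e = -1 − (-1) = 0
x=5: ŷ = -3 + 2·5 = 7; e = 8 − 7 = 1
x=6: ŷ = -3 + 2·6 = 9; e = 9.6 − 9 = 0.6
x=7: ŷ = -3 + 2·7 = 11; e = 7.8 − 11 = -3.2
x=8: ŷ = -3 + 2·8 = 13; e = 14 − 13 = 1
x=9: ŷ = -3 + 2·9 = 15; e = 18 − 15 = 3
x=10: ŷ = -3 + 2·10 = 17; e = 14.4 − 17 = -2.6
x=13: ŷ = -3 + 2·13 = 23; e = 24.2 − 23 = 1.2
x=14: ŷ = -3 + 2·14 = 25; e = 20.8 − 25 = -4.2
x=15: ŷ = -3 + 2·15 = 27; e = 30.2 − 27 = 3.2
SSE = 0 + 1 + 0.36 + 10.24 + 1 + 9 + 6.76 + 1.44 + 17.64 + 10.24 = 57.68

SSE = 57.68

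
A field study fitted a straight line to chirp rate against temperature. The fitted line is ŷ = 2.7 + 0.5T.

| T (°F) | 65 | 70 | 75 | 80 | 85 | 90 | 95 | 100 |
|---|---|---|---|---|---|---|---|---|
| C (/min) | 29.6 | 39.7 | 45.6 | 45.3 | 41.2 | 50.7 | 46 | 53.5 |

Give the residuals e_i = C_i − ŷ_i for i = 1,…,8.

T=65: ŷ = 2.7 + 0.5·65 = 35.2; e = 29.6 − 35.2 = -5.6
T=70: ŷ = 2.7 + 0.5·70 = 37.7; e = 39.7 − 37.7 = 2
T=75: ŷ = 2.7 + 0.5·75 = 40.2; e = 45.6 − 40.2 = 5.4
T=80: ŷ = 2.7 + 0.5·80 = 42.7; e = 45.3 − 42.7 = 2.6
T=85: ŷ = 2.7 + 0.5·85 = 45.2; e = 41.2 − 45.2 = -4
T=90: ŷ = 2.7 + 0.5·90 = 47.7; e = 50.7 − 47.7 = 3
T=95: ŷ = 2.7 + 0.5·95 = 50.2; e = 46 − 50.2 = -4.2
T=100: ŷ = 2.7 + 0.5·100 = 52.7; e = 53.5 − 52.7 = 0.8

-5.6, 2, 5.4, 2.6, -4, 3, -4.2, 0.8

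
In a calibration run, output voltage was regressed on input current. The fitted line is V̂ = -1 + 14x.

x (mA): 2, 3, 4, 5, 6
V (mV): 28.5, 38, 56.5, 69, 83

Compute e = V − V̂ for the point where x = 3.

e = -3

V̂ = -1 + 14·3 = 41
e = 38 − 41 = -3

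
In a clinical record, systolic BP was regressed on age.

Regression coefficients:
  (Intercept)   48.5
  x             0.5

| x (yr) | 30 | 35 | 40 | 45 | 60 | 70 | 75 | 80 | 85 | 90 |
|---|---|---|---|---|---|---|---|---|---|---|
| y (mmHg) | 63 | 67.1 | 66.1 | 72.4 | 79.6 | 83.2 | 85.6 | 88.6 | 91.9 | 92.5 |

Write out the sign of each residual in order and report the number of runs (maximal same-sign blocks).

7 runs

x=30: ŷ = 48.5 + 0.5·30 = 63.5; r = 63 − 63.5 = -0.5
x=35: ŷ = 48.5 + 0.5·35 = 66; r = 67.1 − 66 = 1.1
x=40: ŷ = 48.5 + 0.5·40 = 68.5; r = 66.1 − 68.5 = -2.4
x=45: ŷ = 48.5 + 0.5·45 = 71; r = 72.4 − 71 = 1.4
x=60: ŷ = 48.5 + 0.5·60 = 78.5; r = 79.6 − 78.5 = 1.1
x=70: ŷ = 48.5 + 0.5·70 = 83.5; r = 83.2 − 83.5 = -0.3
x=75: ŷ = 48.5 + 0.5·75 = 86; r = 85.6 − 86 = -0.4
x=80: ŷ = 48.5 + 0.5·80 = 88.5; r = 88.6 − 88.5 = 0.1
x=85: ŷ = 48.5 + 0.5·85 = 91; r = 91.9 − 91 = 0.9
x=90: ŷ = 48.5 + 0.5·90 = 93.5; r = 92.5 − 93.5 = -1
Signs: − + − + + − − + + −
Runs: −×1, +×1, −×1, +×2, −×2, +×2, −×1 → 7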